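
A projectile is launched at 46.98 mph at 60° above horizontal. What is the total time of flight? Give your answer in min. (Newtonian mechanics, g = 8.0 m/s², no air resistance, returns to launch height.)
T = 2v₀sin(θ)/g (with unit conversion) = 0.07578 min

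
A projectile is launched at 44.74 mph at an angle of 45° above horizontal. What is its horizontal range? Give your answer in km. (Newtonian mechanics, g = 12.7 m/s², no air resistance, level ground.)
R = v₀² sin(2θ) / g (with unit conversion) = 0.0315 km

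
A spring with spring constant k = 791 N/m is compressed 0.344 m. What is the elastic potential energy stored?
PE = ½kx² = ½×791×0.344² = 46.8 J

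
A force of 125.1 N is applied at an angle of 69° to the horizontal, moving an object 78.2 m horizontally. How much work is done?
W = Fd cosθ = 125.1×78.2×cos(69°) = 3505.8 J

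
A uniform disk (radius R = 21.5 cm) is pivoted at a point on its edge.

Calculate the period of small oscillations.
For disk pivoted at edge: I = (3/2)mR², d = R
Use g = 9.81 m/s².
I/m = (3/2)R² = 0.06934 m²; d = R = 0.215 m
T = 2π√((3/2)R²/(gR)) = 2π√(3R/(2g)) = 1.139 s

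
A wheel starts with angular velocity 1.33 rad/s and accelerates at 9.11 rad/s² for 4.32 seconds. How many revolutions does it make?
θ = ω₀t + ½αt² = 1.33×4.32 + ½×9.11×4.32² = 90.75 rad
Revolutions = θ/(2π) = 90.75/(2π) = 14.44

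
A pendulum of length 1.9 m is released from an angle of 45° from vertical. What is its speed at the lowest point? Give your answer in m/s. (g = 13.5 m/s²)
h = L(1 − cosθ) = 1.9×(1 − cos45°) = 0.5565 m
v = √(2gh) = √(2×13.5×0.5565) = 3.876 m/s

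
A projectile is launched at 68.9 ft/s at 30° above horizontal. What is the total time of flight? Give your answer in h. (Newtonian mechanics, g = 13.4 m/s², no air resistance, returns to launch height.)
T = 2v₀sin(θ)/g (with unit conversion) = 0.0004353 h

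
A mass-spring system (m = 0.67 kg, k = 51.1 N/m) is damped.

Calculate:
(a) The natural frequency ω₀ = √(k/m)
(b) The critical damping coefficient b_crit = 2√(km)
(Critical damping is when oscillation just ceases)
ω₀ = √(k/m) = √(51.1/0.67) = 8.733 rad/s
b_crit = 2√(km) = 2√(51.1×0.67) = 11.7 kg/s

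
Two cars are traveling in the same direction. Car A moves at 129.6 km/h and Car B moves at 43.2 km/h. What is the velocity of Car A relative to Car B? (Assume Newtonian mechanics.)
v_rel = v_A - v_B = 129.6 - 43.2 = 86.4 km/h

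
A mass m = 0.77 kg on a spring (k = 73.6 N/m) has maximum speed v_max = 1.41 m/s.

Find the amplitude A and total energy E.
½mv²_max = ½kA² → A = v_max√(m/k) = 1.41×√(0.77/73.6) = 0.1442 m = 14.42 cm
E = ½mv²_max = ½×0.77×1.41² = 0.7654 J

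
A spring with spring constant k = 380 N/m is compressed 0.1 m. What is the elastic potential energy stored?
PE = ½kx² = ½×380×0.1² = 1.9 J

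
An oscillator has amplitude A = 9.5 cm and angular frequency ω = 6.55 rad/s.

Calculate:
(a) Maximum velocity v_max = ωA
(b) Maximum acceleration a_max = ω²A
v_max = ωA = 6.55×0.095 = 0.6222 m/s
a_max = ω²A = 6.55²×0.095 = 4.076 m/s²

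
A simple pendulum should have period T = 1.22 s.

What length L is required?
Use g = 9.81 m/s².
T = 2π√(L/g) → L = g(T/2π)² = 9.81×(1.22/2π)² = 0.3699 m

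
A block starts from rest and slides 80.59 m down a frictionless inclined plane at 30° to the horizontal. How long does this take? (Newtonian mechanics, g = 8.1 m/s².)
a = g sin(θ) = 8.1 × sin(30°) = 4.05 m/s²
t = √(2d/a) = √(2 × 80.59 / 4.05) = 6.31 s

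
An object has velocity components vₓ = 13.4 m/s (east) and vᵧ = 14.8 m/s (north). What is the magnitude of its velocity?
|v| = √(vₓ² + vᵧ²) = √(13.4² + 14.8²) = √(398.6) = 19.96 m/s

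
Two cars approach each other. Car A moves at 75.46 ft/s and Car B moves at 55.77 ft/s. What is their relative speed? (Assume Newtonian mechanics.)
v_rel = v_A + v_B = 75.46 + 55.77 = 131.2 ft/s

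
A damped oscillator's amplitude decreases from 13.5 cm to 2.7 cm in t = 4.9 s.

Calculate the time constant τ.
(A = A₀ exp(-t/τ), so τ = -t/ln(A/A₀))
A/A₀ = 2.7/13.5 = 0.2; ln(A/A₀) = -1.609
τ = −t/ln(A/A₀) = −4.9/-1.609 = 3.045 s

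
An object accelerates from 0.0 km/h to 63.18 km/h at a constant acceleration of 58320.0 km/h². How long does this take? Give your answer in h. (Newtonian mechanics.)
t = (v - v₀)/a (with unit conversion) = 0.001083 h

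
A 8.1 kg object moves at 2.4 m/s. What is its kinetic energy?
KE = ½mv² = ½×8.1×2.4² = 23.328 J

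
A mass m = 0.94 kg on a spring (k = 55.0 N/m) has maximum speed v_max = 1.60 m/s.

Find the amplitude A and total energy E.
½mv²_max = ½kA² → A = v_max√(m/k) = 1.6×√(0.94/55.0) = 0.2092 m = 20.92 cm
E = ½mv²_max = ½×0.94×1.6² = 1.203 J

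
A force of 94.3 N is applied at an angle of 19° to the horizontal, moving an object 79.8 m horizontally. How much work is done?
W = Fd cosθ = 94.3×79.8×cos(19°) = 7115.2 J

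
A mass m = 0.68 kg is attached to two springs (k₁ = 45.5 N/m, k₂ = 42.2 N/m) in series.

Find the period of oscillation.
k_eq = k₁k₂/(k₁+k₂) = 21.89 N/m
T = 2π√(m/k_eq) = 2π√(0.68/21.89) = 1.107 s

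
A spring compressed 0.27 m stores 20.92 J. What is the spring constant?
PE = ½kx² → k = 2PE/x² = 2×20.92/0.27² = 573.9 N/m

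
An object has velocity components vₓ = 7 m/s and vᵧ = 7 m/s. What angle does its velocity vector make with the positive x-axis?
θ = arctan(vᵧ/vₓ) = arctan(7/7) = 45.0°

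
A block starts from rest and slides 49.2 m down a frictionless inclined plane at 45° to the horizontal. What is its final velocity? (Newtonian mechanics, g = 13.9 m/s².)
a = g sin(θ) = 13.9 × sin(45°) = 9.83 m/s²
v = √(2ad) = √(2 × 9.83 × 49.2) = 31.1 m/s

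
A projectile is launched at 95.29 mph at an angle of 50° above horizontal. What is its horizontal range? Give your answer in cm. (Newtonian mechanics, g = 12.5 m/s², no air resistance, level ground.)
R = v₀² sin(2θ) / g (with unit conversion) = 14300.0 cm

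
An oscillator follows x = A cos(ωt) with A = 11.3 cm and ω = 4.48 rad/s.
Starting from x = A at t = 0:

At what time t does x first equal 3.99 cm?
cos(ωt) = x/A = 3.99/11.3 = 0.3531
ωt = arccos(0.3531) = 1.21 rad
t = 1.21/4.48 = 0.2701 s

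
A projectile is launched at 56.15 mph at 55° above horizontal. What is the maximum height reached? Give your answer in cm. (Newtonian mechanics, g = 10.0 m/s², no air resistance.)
H = v₀²sin²(θ)/(2g) (with unit conversion) = 2114.0 cm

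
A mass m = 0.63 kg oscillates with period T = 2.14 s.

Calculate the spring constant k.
T = 2π√(m/k) → k = m(2π/T)² = 0.63×(2π/2.14)² = 5.431 N/m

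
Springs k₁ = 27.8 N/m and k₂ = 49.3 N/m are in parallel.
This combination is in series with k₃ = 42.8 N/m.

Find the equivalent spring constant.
k₁₂ = k₁ + k₂ = 77.1 N/m (parallel)
1/k_eq = 1/k₁₂ + 1/k₃ → k_eq = 27.52 N/m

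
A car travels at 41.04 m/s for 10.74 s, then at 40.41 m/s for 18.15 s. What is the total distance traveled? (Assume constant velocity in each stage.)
d₁ = v₁t₁ = 41.04 × 10.74 = 440.77 m
d₂ = v₂t₂ = 40.41 × 18.15 = 733.441 m
d_total = 440.77 + 733.441 = 1174.21 m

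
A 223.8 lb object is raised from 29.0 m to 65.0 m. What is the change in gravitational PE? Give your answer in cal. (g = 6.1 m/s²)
ΔPE = mg(h₂ − h₁) = 101.5 kg × 6.1 m/s² × (65 − 29) m = 2.229e+04 J = 5328.0 cal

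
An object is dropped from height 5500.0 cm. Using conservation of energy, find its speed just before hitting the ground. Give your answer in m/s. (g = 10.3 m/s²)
mgh = ½mv² → v = √(2gh) = √(2×10.3×55) = 33.66 m/s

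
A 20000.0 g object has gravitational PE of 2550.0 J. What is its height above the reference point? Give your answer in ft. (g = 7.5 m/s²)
PE = mgh → h = PE/(mg) = 2550 J / (20 kg × 7.5 m/s²) = 17 m = 55.77 ft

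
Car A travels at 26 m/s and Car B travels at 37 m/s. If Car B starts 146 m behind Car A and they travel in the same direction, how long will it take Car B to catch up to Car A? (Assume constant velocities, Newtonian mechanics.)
Relative speed: v_rel = 37 - 26 = 11 m/s
Time to catch: t = d₀/v_rel = 146/11 = 13.27 s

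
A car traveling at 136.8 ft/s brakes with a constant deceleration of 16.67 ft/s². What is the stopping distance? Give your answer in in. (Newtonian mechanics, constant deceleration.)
d = v₀² / (2a) (with unit conversion) = 6736.0 in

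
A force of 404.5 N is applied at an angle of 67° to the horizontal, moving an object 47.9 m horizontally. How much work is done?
W = Fd cosθ = 404.5×47.9×cos(67°) = 7570.6 J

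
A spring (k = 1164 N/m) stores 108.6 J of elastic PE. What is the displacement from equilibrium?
PE = ½kx² → x = √(2PE/k) = √(2×108.6/1164) = 0.432 m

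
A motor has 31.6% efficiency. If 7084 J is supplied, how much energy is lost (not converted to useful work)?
W_out = η × W_in = 0.316×7084 = 2238.5 J
W_lost = W_in − W_out = 7084 − 2238.5 = 4845.5 J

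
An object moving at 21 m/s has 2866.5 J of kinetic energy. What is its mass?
KE = ½mv² → m = 2KE/v² = 2×2866.5/21² = 13.0 kg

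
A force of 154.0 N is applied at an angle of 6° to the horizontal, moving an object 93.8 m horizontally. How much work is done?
W = Fd cosθ = 154.0×93.8×cos(6°) = 14366.0 J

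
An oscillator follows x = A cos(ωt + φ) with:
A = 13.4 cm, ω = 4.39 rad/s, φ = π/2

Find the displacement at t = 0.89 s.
x = A cos(ωt + φ) = 13.4×cos(4.39×0.89 + π/2) = 9.285 cm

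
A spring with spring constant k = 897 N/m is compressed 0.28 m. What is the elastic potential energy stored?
PE = ½kx² = ½×897×0.28² = 35.16 J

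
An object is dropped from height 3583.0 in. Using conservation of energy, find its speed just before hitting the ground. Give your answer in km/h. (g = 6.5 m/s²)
mgh = ½mv² → v = √(2gh) = √(2×6.5×91.01) = 34.4 m/s = 123.8 km/h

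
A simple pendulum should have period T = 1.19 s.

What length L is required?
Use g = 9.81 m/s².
T = 2π√(L/g) → L = g(T/2π)² = 9.81×(1.19/2π)² = 0.3519 m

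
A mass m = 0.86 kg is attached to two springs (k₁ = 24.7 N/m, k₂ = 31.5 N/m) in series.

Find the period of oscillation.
k_eq = k₁k₂/(k₁+k₂) = 13.84 N/m
T = 2π√(m/k_eq) = 2π√(0.86/13.84) = 1.566 s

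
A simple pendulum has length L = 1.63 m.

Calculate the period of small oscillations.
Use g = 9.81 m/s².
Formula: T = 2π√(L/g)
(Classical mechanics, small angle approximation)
T = 2π√(L/g) = 2π√(1.63/9.81) = 2.561 s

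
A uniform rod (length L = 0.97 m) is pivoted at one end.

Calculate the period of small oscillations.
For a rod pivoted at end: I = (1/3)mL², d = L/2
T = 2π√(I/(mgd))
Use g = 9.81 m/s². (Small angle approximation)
I/m = (1/3)L² = 0.3136 m²; d = L/2 = 0.485 m
T = 2π√(I/(mgd)) = 2π√(0.3136/(9.81×0.485)) = 1.613 s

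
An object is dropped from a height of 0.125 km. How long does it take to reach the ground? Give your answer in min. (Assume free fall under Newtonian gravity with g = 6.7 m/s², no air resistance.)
t = √(2h/g) (with unit conversion) = 0.1018 min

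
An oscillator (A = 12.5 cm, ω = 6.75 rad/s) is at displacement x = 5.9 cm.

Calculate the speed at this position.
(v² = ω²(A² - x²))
v = ω√(A² − x²) = 6.75×√(0.125² − 0.059²) = 0.7438 m/s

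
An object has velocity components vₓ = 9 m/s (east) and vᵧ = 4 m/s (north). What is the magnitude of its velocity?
|v| = √(vₓ² + vᵧ²) = √(9² + 4²) = √(97) = 9.85 m/s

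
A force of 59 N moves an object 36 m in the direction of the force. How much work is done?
W = Fd = 59×36 = 2124.0 J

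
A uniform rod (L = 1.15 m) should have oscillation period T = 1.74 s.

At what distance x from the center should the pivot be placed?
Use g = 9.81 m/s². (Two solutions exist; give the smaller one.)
T = 2π√((L²/12 + x²)/(gx)). Let c = T²g/(4π²) = 0.7523.
x² − cx + L²/12 = 0 → x = (c − √(c² − L²/3))/2 = 0.1993 m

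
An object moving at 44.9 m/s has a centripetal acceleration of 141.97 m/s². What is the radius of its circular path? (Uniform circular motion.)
r = v²/a_c = 44.9²/141.97 = 14.2 m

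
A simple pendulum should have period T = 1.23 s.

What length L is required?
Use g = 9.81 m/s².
T = 2π√(L/g) → L = g(T/2π)² = 9.81×(1.23/2π)² = 0.3759 m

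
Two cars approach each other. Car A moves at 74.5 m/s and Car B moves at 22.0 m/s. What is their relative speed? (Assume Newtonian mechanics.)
v_rel = v_A + v_B = 74.5 + 22.0 = 96.5 m/s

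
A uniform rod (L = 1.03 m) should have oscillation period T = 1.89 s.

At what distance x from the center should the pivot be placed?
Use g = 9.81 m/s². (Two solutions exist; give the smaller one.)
T = 2π√((L²/12 + x²)/(gx)). Let c = T²g/(4π²) = 0.8876.
x² − cx + L²/12 = 0 → x = (c − √(c² − L²/3))/2 = 0.1143 m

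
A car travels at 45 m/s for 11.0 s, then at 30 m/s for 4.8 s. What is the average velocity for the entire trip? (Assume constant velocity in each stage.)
d₁ = v₁t₁ = 45 × 11.0 = 495 m
d₂ = v₂t₂ = 30 × 4.8 = 144 m
d_total = 639.0 m, t_total = 15.8 s
v_avg = d_total/t_total = 639.0/15.8 = 40.44 m/s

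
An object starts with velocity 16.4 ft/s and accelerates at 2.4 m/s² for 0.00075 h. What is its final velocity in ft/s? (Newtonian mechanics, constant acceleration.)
v = v₀ + at (with unit conversion) = 37.66 ft/s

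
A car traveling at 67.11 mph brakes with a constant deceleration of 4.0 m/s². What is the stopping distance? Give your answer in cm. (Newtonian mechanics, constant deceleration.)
d = v₀² / (2a) (with unit conversion) = 11250.0 cm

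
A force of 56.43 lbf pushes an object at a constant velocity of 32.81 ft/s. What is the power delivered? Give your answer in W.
P = Fv = 251 N × 10 m/s = 2510 W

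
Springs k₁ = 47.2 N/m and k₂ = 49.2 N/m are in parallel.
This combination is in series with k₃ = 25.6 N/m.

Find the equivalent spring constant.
k₁₂ = k₁ + k₂ = 96.4 N/m (parallel)
1/k_eq = 1/k₁₂ + 1/k₃ → k_eq = 20.23 N/m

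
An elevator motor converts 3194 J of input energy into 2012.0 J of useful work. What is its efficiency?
η = W_out/W_in = 2012.0/3194 = 0.6299 = 62.99%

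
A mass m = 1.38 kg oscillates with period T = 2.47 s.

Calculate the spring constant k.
T = 2π√(m/k) → k = m(2π/T)² = 1.38×(2π/2.47)² = 8.93 N/m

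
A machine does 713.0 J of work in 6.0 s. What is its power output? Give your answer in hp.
P = W/t = 713 J / 6 s = 118.8 W = 0.1594 hp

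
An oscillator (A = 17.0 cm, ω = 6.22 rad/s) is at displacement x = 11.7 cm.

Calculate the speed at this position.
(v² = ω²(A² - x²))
v = ω√(A² − x²) = 6.22×√(0.17² − 0.117²) = 0.7671 m/s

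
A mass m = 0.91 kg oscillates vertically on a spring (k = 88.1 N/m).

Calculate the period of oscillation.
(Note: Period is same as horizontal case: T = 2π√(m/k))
T = 2π√(m/k) = 2π√(0.91/88.1) = 0.6386 s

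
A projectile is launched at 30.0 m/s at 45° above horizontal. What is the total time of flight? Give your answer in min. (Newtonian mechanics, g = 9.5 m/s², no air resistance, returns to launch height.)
T = 2v₀sin(θ)/g (with unit conversion) = 0.07443 min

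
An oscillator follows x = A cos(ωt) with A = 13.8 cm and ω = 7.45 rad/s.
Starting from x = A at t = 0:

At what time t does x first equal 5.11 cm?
cos(ωt) = x/A = 5.11/13.8 = 0.3703
ωt = arccos(0.3703) = 1.191 rad
t = 1.191/7.45 = 0.1599 s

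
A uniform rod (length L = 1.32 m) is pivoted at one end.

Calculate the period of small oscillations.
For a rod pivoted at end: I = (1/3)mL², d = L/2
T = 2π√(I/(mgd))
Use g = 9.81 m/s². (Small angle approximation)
I/m = (1/3)L² = 0.5808 m²; d = L/2 = 0.66 m
T = 2π√(I/(mgd)) = 2π√(0.5808/(9.81×0.66)) = 1.882 s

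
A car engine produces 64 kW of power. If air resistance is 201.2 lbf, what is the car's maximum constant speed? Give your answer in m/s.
P = Fv → v = P/F = 64000 W / 895 N = 71.51 m/s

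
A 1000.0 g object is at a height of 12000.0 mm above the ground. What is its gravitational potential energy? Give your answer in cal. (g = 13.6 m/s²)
PE = mgh = 1 kg × 13.6 m/s² × 12 m = 163.2 J = 39.01 cal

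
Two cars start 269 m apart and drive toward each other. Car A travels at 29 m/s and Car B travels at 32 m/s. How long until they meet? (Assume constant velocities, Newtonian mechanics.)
Combined speed: v_combined = 29 + 32 = 61 m/s
Time to meet: t = d/61 = 269/61 = 4.41 s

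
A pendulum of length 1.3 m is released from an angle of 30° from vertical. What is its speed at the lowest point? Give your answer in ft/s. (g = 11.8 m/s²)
h = L(1 − cosθ) = 1.3×(1 − cos30°) = 0.1742 m
v = √(2gh) = √(2×11.8×0.1742) = 2.027 m/s = 6.652 ft/s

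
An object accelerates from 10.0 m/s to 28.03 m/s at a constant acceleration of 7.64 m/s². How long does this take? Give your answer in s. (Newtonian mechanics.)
t = (v - v₀)/a = 2.36 s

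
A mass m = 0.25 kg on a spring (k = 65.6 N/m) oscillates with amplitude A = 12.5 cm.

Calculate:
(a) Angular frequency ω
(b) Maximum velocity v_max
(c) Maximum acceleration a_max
ω = √(k/m) = √(65.6/0.25) = 16.2 rad/s
v_max = ωA = 16.2×0.125 = 2.025 m/s
a_max = ω²A = 16.2²×0.125 = 32.8 m/s²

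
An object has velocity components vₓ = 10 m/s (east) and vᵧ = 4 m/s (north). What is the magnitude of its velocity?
|v| = √(vₓ² + vᵧ²) = √(10² + 4²) = √(116) = 10.77 m/s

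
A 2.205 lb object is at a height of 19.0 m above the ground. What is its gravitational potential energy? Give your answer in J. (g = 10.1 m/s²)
PE = mgh = 1 kg × 10.1 m/s² × 19 m = 191.9 J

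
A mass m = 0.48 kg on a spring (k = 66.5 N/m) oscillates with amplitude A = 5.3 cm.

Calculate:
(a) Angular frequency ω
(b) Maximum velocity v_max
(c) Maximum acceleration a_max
ω = √(k/m) = √(66.5/0.48) = 11.77 rad/s
v_max = ωA = 11.77×0.053 = 0.6238 m/s
a_max = ω²A = 11.77²×0.053 = 7.343 m/s²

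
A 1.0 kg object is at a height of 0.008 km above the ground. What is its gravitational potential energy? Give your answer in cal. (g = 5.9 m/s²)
PE = mgh = 1 kg × 5.9 m/s² × 8 m = 47.2 J = 11.28 cal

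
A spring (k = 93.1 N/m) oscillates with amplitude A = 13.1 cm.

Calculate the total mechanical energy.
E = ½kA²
E = ½kA² = ½×93.1×(0.131)² = 0.7988 J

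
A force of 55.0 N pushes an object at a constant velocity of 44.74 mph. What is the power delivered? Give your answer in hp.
P = Fv = 55 N × 20 m/s = 1100 W = 1.475 hp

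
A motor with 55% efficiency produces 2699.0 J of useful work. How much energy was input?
W_in = W_out/η = 2699.0/0.55 = 4907.3 J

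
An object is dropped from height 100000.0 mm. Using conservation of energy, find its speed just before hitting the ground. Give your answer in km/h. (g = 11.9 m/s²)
mgh = ½mv² → v = √(2gh) = √(2×11.9×100) = 48.79 m/s = 175.6 km/h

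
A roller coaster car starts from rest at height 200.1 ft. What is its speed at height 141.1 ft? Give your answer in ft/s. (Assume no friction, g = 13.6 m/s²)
mgh₁ = ½mv₂² + mgh₂ → v₂ = √(2g(h₁−h₂)) = √(2×13.6×(60.99−43.01)) = 22.12 m/s = 72.56 ft/s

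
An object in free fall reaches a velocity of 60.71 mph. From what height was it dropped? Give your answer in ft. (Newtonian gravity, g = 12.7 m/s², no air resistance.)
h = v²/(2g) (with unit conversion) = 95.14 ft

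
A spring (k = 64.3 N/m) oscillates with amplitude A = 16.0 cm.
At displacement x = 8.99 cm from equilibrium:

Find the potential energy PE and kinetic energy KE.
E_total = ½kA² = ½×64.3×(0.16)² = 0.823 J
PE = ½kx² = ½×64.3×(0.0899)² = 0.2598 J
KE = E_total − PE = 0.5632 J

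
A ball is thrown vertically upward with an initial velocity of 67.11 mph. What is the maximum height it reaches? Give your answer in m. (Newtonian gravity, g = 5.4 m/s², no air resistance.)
h_max = v₀²/(2g) (with unit conversion) = 83.34 m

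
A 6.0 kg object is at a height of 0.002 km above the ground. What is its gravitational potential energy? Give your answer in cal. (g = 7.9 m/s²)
PE = mgh = 6 kg × 7.9 m/s² × 2 m = 94.8 J = 22.66 cal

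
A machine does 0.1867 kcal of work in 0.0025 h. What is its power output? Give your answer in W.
P = W/t = 781.2 J / 9 s = 86.79 W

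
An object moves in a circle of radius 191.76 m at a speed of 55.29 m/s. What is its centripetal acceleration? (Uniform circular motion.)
a_c = v²/r = 55.29²/191.76 = 3056.98/191.76 = 15.94 m/s²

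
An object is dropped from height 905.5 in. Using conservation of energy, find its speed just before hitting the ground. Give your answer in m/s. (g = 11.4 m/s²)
mgh = ½mv² → v = √(2gh) = √(2×11.4×23) = 22.9 m/s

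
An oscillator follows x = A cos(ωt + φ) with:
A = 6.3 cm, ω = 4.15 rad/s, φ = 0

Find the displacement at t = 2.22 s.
x = A cos(ωt + φ) = 6.3×cos(4.15×2.22 + 0) = -6.159 cm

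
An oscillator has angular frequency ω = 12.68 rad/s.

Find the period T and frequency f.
T = 2π/ω = 2π/12.68 = 0.4955 s; f = ω/2π = 2.018 Hz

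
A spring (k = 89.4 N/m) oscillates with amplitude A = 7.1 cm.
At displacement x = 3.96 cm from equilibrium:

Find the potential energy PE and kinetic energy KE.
E_total = ½kA² = ½×89.4×(0.071)² = 0.2253 J
PE = ½kx² = ½×89.4×(0.0396)² = 0.0701 J
KE = E_total − PE = 0.1552 J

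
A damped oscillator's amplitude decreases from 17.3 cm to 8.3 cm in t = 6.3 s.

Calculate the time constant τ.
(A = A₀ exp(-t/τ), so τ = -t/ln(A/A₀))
A/A₀ = 8.3/17.3 = 0.4798; ln(A/A₀) = -0.7345
τ = −t/ln(A/A₀) = −6.3/-0.7345 = 8.578 s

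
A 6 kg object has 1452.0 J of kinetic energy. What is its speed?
KE = ½mv² → v = √(2KE/m) = √(2×1452.0/6) = 22.0 m/s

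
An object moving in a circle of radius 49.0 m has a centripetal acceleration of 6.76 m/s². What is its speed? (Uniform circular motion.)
v = √(a_c × r) = √(6.76 × 49.0) = 18.2 m/s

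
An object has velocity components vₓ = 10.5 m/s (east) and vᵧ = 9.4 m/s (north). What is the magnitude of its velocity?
|v| = √(vₓ² + vᵧ²) = √(10.5² + 9.4²) = √(198.61) = 14.09 m/s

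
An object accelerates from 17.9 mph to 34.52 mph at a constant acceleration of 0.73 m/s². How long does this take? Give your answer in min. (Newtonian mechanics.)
t = (v - v₀)/a (with unit conversion) = 0.1696 min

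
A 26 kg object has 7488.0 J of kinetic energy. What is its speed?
KE = ½mv² → v = √(2KE/m) = √(2×7488.0/26) = 24.0 m/s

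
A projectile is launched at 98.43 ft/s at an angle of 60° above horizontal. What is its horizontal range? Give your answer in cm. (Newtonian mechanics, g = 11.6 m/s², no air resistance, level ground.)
R = v₀² sin(2θ) / g (with unit conversion) = 6720.0 cm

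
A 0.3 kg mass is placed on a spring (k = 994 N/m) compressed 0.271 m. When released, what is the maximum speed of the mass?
½kx² = ½mv² → v = x√(k/m) = 0.271×√(994/0.3) = 15.6 m/s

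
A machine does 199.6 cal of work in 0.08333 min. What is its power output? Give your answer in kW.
P = W/t = 835.1 J / 5 s = 167 W = 0.167 kW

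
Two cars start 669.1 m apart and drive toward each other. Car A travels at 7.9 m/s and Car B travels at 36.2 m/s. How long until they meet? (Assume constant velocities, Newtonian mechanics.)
Combined speed: v_combined = 7.9 + 36.2 = 44.1 m/s
Time to meet: t = d/44.1 = 669.1/44.1 = 15.17 s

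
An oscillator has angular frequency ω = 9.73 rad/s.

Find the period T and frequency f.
T = 2π/ω = 2π/9.73 = 0.6458 s; f = ω/2π = 1.549 Hz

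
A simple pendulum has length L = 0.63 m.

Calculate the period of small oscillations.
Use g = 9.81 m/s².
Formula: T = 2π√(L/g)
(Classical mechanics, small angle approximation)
T = 2π√(L/g) = 2π√(0.63/9.81) = 1.592 s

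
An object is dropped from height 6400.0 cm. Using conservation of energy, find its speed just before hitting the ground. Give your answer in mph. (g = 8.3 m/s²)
mgh = ½mv² → v = √(2gh) = √(2×8.3×64) = 32.59 m/s = 72.91 mph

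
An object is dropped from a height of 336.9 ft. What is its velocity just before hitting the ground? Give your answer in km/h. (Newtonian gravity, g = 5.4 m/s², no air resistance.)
v = √(2gh) (with unit conversion) = 119.9 km/h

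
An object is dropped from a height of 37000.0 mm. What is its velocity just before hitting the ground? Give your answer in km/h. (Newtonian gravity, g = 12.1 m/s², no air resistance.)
v = √(2gh) (with unit conversion) = 107.7 km/h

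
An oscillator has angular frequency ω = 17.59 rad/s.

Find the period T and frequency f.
T = 2π/ω = 2π/17.59 = 0.3572 s; f = ω/2π = 2.8 Hz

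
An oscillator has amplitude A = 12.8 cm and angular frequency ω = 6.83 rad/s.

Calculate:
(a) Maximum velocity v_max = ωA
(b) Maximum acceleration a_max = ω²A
v_max = ωA = 6.83×0.128 = 0.8742 m/s
a_max = ω²A = 6.83²×0.128 = 5.971 m/s²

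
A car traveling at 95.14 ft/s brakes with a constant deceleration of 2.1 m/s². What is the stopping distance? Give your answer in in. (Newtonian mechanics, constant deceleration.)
d = v₀² / (2a) (with unit conversion) = 7883.0 in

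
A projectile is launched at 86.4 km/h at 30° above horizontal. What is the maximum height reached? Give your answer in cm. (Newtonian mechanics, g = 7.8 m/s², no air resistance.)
H = v₀²sin²(θ)/(2g) (with unit conversion) = 923.1 cm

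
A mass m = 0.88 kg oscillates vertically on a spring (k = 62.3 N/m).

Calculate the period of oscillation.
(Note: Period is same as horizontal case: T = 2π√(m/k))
T = 2π√(m/k) = 2π√(0.88/62.3) = 0.7468 s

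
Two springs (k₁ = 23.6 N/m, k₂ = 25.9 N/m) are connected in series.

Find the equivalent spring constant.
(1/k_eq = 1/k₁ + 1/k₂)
1/k_eq = 1/23.6 + 1/25.9 = 0.080983; k_eq = 12.35 N/m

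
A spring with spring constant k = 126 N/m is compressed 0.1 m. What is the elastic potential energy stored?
PE = ½kx² = ½×126×0.1² = 0.63 J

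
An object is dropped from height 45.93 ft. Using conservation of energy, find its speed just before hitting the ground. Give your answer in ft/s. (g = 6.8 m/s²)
mgh = ½mv² → v = √(2gh) = √(2×6.8×14) = 13.8 m/s = 45.27 ft/s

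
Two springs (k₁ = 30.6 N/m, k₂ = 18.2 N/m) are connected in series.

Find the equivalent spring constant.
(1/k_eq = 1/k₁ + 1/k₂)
1/k_eq = 1/30.6 + 1/18.2 = 0.087625; k_eq = 11.41 N/m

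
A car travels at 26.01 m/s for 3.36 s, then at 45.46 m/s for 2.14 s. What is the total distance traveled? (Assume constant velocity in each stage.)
d₁ = v₁t₁ = 26.01 × 3.36 = 87.3936 m
d₂ = v₂t₂ = 45.46 × 2.14 = 97.2844 m
d_total = 87.3936 + 97.2844 = 184.68 m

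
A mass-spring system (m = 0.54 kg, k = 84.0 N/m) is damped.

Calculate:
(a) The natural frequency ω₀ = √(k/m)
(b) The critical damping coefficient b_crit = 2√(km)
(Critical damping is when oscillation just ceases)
ω₀ = √(k/m) = √(84.0/0.54) = 12.47 rad/s
b_crit = 2√(km) = 2√(84.0×0.54) = 13.47 kg/s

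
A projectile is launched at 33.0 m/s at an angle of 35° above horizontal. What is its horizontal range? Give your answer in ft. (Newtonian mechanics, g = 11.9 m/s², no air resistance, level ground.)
R = v₀² sin(2θ) / g (with unit conversion) = 282.1 ft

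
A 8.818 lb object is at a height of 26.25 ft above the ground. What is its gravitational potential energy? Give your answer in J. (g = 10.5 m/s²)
PE = mgh = 4 kg × 10.5 m/s² × 8.001 m = 336 J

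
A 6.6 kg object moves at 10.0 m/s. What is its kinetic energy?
KE = ½mv² = ½×6.6×10.0² = 330.0 J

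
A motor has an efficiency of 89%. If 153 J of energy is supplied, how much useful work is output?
W_out = η × W_in = 0.89 × 153 = 136.17 J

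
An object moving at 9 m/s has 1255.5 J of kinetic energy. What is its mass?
KE = ½mv² → m = 2KE/v² = 2×1255.5/9² = 31.0 kg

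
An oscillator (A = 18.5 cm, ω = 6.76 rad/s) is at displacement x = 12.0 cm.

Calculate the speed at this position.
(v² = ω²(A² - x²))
v = ω√(A² − x²) = 6.76×√(0.185² − 0.12²) = 0.9518 m/s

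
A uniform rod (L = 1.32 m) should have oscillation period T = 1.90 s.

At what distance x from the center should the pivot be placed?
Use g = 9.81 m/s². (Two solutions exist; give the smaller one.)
T = 2π√((L²/12 + x²)/(gx)). Let c = T²g/(4π²) = 0.897.
x² − cx + L²/12 = 0 → x = (c − √(c² − L²/3))/2 = 0.2119 m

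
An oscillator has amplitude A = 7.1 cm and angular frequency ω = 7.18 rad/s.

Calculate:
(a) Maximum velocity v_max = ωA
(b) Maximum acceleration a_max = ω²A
v_max = ωA = 7.18×0.071 = 0.5098 m/s
a_max = ω²A = 7.18²×0.071 = 3.66 m/s²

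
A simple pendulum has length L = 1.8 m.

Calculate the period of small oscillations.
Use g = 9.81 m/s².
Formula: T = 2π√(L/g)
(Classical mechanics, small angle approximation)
T = 2π√(L/g) = 2π√(1.8/9.81) = 2.691 s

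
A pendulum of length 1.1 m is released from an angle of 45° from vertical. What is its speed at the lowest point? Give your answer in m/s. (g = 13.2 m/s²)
h = L(1 − cosθ) = 1.1×(1 − cos45°) = 0.3222 m
v = √(2gh) = √(2×13.2×0.3222) = 2.916 m/s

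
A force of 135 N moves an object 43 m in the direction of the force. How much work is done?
W = Fd = 135×43 = 5805.0 J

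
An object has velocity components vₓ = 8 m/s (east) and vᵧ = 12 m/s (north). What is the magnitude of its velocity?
|v| = √(vₓ² + vᵧ²) = √(8² + 12²) = √(208) = 14.42 m/s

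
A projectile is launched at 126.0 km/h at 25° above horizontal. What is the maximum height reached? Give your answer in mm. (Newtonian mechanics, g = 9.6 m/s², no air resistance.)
H = v₀²sin²(θ)/(2g) (with unit conversion) = 11400.0 mm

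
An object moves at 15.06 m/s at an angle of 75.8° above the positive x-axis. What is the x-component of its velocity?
vₓ = v cos(θ) = 15.06 × cos(75.8°) = 3.69 m/s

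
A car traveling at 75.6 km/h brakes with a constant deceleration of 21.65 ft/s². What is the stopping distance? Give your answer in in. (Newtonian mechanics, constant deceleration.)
d = v₀² / (2a) (with unit conversion) = 1316.0 in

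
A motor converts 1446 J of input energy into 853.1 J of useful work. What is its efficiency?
η = W_out/W_in = 853.1/1446 = 0.59 = 59.0%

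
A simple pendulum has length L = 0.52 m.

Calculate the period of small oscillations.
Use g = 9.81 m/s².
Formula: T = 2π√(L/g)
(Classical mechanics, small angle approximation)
T = 2π√(L/g) = 2π√(0.52/9.81) = 1.447 s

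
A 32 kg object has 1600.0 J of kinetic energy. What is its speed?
KE = ½mv² → v = √(2KE/m) = √(2×1600.0/32) = 10.0 m/s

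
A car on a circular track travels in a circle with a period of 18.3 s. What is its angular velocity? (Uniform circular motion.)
ω = 2π/T = 2π/18.3 = 0.3433 rad/s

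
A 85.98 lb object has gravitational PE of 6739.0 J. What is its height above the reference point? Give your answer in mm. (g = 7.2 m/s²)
PE = mgh → h = PE/(mg) = 6739 J / (39 kg × 7.2 m/s²) = 24 m = 24000.0 mm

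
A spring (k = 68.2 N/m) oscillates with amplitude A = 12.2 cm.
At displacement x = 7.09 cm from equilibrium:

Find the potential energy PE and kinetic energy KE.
E_total = ½kA² = ½×68.2×(0.122)² = 0.5075 J
PE = ½kx² = ½×68.2×(0.0709)² = 0.1714 J
KE = E_total − PE = 0.3361 J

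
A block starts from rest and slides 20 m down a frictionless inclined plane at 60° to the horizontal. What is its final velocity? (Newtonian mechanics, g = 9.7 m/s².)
a = g sin(θ) = 9.7 × sin(60°) = 8.4 m/s²
v = √(2ad) = √(2 × 8.4 × 20) = 18.33 m/s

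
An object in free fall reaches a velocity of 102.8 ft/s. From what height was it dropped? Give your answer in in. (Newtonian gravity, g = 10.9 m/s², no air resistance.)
h = v²/(2g) (with unit conversion) = 1773.0 in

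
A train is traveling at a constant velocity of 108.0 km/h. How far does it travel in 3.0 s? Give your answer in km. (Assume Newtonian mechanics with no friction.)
d = vt (with unit conversion) = 0.09 km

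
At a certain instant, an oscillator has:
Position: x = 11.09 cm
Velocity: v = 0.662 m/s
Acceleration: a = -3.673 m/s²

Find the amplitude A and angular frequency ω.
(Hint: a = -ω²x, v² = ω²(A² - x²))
a = −ω²x → ω = √(|a|/x) = √(3.673/0.1109) = 5.755 rad/s
v² = ω²(A² − x²) → A = √(x² + v²/ω²) = √(0.1109² + 0.662²/5.755²) = 0.1598 m = 15.98 cm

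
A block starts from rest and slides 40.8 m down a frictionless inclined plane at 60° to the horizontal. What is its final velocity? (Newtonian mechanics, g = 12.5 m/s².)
a = g sin(θ) = 12.5 × sin(60°) = 10.83 m/s²
v = √(2ad) = √(2 × 10.83 × 40.8) = 29.72 m/s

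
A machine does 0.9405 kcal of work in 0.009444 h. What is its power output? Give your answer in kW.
P = W/t = 3935 J / 34 s = 115.7 W = 0.1157 kW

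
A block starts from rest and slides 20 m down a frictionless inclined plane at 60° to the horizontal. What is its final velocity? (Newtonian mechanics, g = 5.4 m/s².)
a = g sin(θ) = 5.4 × sin(60°) = 4.68 m/s²
v = √(2ad) = √(2 × 4.68 × 20) = 13.68 m/s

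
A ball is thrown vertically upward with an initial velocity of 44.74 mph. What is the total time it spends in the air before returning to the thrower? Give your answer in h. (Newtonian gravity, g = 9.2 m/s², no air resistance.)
t_total = 2v₀/g (with unit conversion) = 0.001208 h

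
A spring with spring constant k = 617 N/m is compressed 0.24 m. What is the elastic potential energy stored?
PE = ½kx² = ½×617×0.24² = 17.77 J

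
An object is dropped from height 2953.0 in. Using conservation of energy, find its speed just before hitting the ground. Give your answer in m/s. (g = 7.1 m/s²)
mgh = ½mv² → v = √(2gh) = √(2×7.1×75.01) = 32.64 m/s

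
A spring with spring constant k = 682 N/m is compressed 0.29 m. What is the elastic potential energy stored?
PE = ½kx² = ½×682×0.29² = 28.68 J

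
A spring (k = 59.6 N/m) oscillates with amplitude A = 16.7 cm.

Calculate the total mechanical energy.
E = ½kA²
E = ½kA² = ½×59.6×(0.167)² = 0.8311 J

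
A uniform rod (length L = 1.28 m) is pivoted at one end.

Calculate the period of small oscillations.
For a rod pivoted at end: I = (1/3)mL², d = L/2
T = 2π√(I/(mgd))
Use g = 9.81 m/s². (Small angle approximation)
I/m = (1/3)L² = 0.5461 m²; d = L/2 = 0.64 m
T = 2π√(I/(mgd)) = 2π√(0.5461/(9.81×0.64)) = 1.853 s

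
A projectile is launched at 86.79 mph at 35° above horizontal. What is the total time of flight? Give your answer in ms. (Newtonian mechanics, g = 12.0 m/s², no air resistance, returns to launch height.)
T = 2v₀sin(θ)/g (with unit conversion) = 3709.0 ms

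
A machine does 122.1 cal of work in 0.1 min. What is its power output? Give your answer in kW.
P = W/t = 510.9 J / 6 s = 85.14 W = 0.08514 kW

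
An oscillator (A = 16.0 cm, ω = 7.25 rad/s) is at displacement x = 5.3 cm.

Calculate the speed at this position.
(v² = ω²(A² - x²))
v = ω√(A² − x²) = 7.25×√(0.16² − 0.053²) = 1.095 m/s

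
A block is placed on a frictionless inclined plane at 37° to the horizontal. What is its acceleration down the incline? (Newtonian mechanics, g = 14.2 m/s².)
a = g sin(θ) = 14.2 × sin(37°) = 14.2 × 0.6018 = 8.55 m/s²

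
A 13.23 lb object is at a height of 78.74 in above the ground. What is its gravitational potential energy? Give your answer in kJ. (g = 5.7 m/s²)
PE = mgh = 6.001 kg × 5.7 m/s² × 2 m = 68.41 J = 0.06841 kJ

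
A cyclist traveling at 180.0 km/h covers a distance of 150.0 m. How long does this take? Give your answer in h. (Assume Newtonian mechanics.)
t = d/v (with unit conversion) = 0.0008333 h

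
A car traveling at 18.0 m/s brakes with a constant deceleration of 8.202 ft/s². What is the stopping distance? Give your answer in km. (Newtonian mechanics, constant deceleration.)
d = v₀² / (2a) (with unit conversion) = 0.0648 km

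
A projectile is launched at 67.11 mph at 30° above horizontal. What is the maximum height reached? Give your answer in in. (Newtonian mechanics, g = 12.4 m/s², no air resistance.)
H = v₀²sin²(θ)/(2g) (with unit conversion) = 357.2 in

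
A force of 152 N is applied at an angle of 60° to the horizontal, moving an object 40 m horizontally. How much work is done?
W = Fd cosθ = 152×40×cos(60°) = 3040.0 J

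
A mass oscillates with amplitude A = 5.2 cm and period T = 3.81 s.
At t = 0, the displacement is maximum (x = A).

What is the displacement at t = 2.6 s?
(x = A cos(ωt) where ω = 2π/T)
ω = 2π/T = 2π/3.81 = 1.649 rad/s
x = A cos(ωt) = 5.2×cos(1.649×2.6) = -2.142 cm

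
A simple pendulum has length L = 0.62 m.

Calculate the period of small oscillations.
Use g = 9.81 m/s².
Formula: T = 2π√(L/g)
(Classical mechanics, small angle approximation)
T = 2π√(L/g) = 2π√(0.62/9.81) = 1.58 s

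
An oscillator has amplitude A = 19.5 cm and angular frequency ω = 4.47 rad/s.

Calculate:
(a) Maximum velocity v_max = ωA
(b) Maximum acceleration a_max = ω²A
v_max = ωA = 4.47×0.195 = 0.8716 m/s
a_max = ω²A = 4.47²×0.195 = 3.896 m/s²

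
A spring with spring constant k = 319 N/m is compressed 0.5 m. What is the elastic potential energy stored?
PE = ½kx² = ½×319×0.5² = 39.88 J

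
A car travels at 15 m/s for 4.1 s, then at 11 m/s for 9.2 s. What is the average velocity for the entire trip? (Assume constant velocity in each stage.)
d₁ = v₁t₁ = 15 × 4.1 = 61.5 m
d₂ = v₂t₂ = 11 × 9.2 = 101.2 m
d_total = 162.7 m, t_total = 13.3 s
v_avg = d_total/t_total = 162.7/13.3 = 12.23 m/s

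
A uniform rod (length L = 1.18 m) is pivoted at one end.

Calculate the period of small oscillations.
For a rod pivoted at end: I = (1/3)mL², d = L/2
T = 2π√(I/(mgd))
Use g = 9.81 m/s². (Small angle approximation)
I/m = (1/3)L² = 0.4641 m²; d = L/2 = 0.59 m
T = 2π√(I/(mgd)) = 2π√(0.4641/(9.81×0.59)) = 1.779 s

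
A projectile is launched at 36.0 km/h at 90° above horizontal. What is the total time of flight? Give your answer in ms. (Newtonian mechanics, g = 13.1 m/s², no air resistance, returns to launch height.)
T = 2v₀sin(θ)/g (with unit conversion) = 1527.0 ms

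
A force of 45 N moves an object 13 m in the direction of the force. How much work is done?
W = Fd = 45×13 = 585.0 J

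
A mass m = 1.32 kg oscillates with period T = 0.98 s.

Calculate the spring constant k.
T = 2π√(m/k) → k = m(2π/T)² = 1.32×(2π/0.98)² = 54.26 N/m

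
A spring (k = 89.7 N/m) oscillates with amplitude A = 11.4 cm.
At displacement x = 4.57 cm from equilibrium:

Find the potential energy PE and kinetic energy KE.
E_total = ½kA² = ½×89.7×(0.114)² = 0.5829 J
PE = ½kx² = ½×89.7×(0.0457)² = 0.09367 J
KE = E_total − PE = 0.4892 J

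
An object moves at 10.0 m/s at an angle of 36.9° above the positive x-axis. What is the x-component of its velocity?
vₓ = v cos(θ) = 10.0 × cos(36.9°) = 8.0 m/s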